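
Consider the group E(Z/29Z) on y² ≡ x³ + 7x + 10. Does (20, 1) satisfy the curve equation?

y² = 1² ≡ 1; x³ + 7x + 10 = 8150 ≡ 1 (mod 29). 1 = 1.

yes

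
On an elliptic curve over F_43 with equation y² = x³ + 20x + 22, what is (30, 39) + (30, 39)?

tangent at (30, 39): λ = (3·30² + 20)/(2·39) ≡ 11/35. 35⁻¹ ≡ 16 (mod 43) since 35·16 = 560 ≡ 1, so λ ≡ 11·16 ≡ 4.
  x = λ² - 30 - 30 = 16 - 60 ≡ 42; y = λ·(30 - 42) - 39 ≡ 42. → (42, 42)

(42, 42)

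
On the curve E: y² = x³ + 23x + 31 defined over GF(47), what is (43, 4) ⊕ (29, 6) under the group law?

(43, 4) + (29, 6). λ = (6 - 4)/(29 - 43) ≡ 2/33 mod 47. 33⁻¹ ≡ 10 (mod 47), so λ ≡ 20.
  x = λ² - 43 - 29 = 400 - 72 ≡ 46; y = λ·(43 - 46) - 4 ≡ 30. → (46, 30)

(46, 30)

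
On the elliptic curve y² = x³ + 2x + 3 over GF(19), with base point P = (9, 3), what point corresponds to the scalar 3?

Repeated addition: build up to 3P.
2P: tangent at (9, 3): λ = (3·9² + 2)/(2·3) ≡ 17/6. 6⁻¹ ≡ 16 (mod 19) since 6·16 = 96 ≡ 1, so λ ≡ 17·16 ≡ 6.
  x = λ² - 9 - 9 = 36 - 18 ≡ 18; y = λ·(9 - 18) - 3 ≡ 0. → (18, 0)
3P: (18, 0) + (9, 3). λ = (3 - 0)/(9 - 18) ≡ 3/10 mod 19. 10⁻¹ ≡ 2 (mod 19) since 10·2 = 20 ≡ 1, so λ ≡ 6.
  x = λ² - 18 - 9 = 36 - 27 ≡ 9; y = λ·(18 - 9) - 0 ≡ 16. → (9, 16)

(9, 16)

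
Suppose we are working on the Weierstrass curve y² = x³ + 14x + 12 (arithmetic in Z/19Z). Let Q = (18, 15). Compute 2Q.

(8, 16)

tangent at (18, 15): λ = (3·18² + 14)/(2·15) ≡ 17/11. 11⁻¹ ≡ 7 (mod 19) since 11·7 = 77 ≡ 1, so λ ≡ 17·7 ≡ 5.
  x = λ² - 18 - 18 = 25 - 36 ≡ 8; y = λ·(18 - 8) - 15 ≡ 16. → (8, 16)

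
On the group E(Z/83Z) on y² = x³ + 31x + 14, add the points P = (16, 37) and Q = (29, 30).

(16, 37) + (29, 30). λ = (30 - 37)/(29 - 16) ≡ 76/13 mod 83. 13⁻¹ ≡ 32 (mod 83), so λ ≡ 25.
  x = λ² - 16 - 29 = 625 - 45 ≡ 82; y = λ·(16 - 82) - 37 ≡ 56. → (82, 56)

(82, 56)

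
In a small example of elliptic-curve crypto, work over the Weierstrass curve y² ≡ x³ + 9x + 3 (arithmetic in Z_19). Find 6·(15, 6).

(3, 0)

Write P = (15, 6).
Repeated addition: build up to 6P.
2P: tangent at (15, 6): λ = (3·15² + 9)/(2·6) ≡ 0/12. 12⁻¹ ≡ 8 (mod 19) since 12·8 = 96 ≡ 1, so λ ≡ 0·8 ≡ 0.
  x = λ² - 15 - 15 = 0 - 30 ≡ 8; y = λ·(15 - 8) - 6 ≡ 13. → (8, 13)
3P: (8, 13) + (15, 6). λ = (6 - 13)/(15 - 8) ≡ 12/7 mod 19. 7⁻¹ ≡ 11 (mod 19) since 7·11 = 77 ≡ 1, so λ ≡ 18.
  x = λ² - 8 - 15 = 324 - 23 ≡ 16; y = λ·(8 - 16) - 13 ≡ 14. → (16, 14)
4P: (16, 14) + (15, 6). λ = (6 - 14)/(15 - 16) ≡ 11/18 mod 19. 18⁻¹ ≡ 18 (mod 19) since 18·18 = 324 ≡ 1, so λ ≡ 8.
  x = λ² - 16 - 15 = 64 - 31 ≡ 14; y = λ·(16 - 14) - 14 ≡ 2. → (14, 2)
5P: (14, 2) + (15, 6). λ = (6 - 2)/(15 - 14) ≡ 4/1 mod 19. 1⁻¹ ≡ 1 (mod 19), so λ ≡ 4.
  x = λ² - 14 - 15 = 16 - 29 ≡ 6; y = λ·(14 - 6) - 2 ≡ 11. → (6, 11)
6P: (6, 11) + (15, 6). λ = (6 - 11)/(15 - 6) ≡ 14/9 mod 19. 9⁻¹ ≡ 17 (mod 19), so λ ≡ 10.
  x = λ² - 6 - 15 = 100 - 21 ≡ 3; y = λ·(6 - 3) - 11 ≡ 0. → (3, 0)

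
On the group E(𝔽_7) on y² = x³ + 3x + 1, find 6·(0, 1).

(4, 0)

Write P = (0, 1).
Repeated addition: build up to 6P.
2P: tangent at (0, 1): λ = (3·0² + 3)/(2·1) ≡ 3/2. 2⁻¹ ≡ 4 (mod 7), so λ ≡ 3·4 ≡ 5.
  x = λ² - 0 - 0 = 25 - 0 ≡ 4; y = λ·(0 - 4) - 1 ≡ 0. → (4, 0)
3P: (4, 0) + (0, 1). λ = (1 - 0)/(0 - 4) ≡ 1/3 mod 7. 3⁻¹ ≡ 5 (mod 7), so λ ≡ 5.
  x = λ² - 4 - 0 = 25 - 4 ≡ 0; y = λ·(4 - 0) - 0 ≡ 6. → (0, 6)
4P: (0, 6) + (0, 1): same x and y₁ ≡ -y₂, so the sum is O.
5P: O + (0, 1) = (0, 1) (identity).
6P: tangent at (0, 1): λ = (3·0² + 3)/(2·1) ≡ 3/2. 2⁻¹ ≡ 4 (mod 7) since 2·4 = 8 ≡ 1, so λ ≡ 3·4 ≡ 5.
  x = λ² - 0 - 0 = 25 - 0 ≡ 4; y = λ·(0 - 4) - 1 ≡ 0. → (4, 0)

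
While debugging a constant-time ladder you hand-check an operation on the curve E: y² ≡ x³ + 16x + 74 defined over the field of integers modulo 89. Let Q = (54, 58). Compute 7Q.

(40, 79)

Repeated addition: build up to 7Q.
2Q: tangent at (54, 58): λ = (3·54² + 16)/(2·58) ≡ 42/27. 27⁻¹ ≡ 33 (mod 89) since 27·33 = 891 ≡ 1, so λ ≡ 42·33 ≡ 51.
  x = λ² - 54 - 54 = 2601 - 108 ≡ 1; y = λ·(54 - 1) - 58 ≡ 64. → (1, 64)
3Q: (1, 64) + (54, 58). λ = (58 - 64)/(54 - 1) ≡ 83/53 mod 89. 53⁻¹ ≡ 42 (mod 89), so λ ≡ 15.
  x = λ² - 1 - 54 = 225 - 55 ≡ 81; y = λ·(1 - 81) - 64 ≡ 71. → (81, 71)
4Q: (81, 71) + (54, 58). λ = (58 - 71)/(54 - 81) ≡ 76/62 mod 89. 62⁻¹ ≡ 56 (mod 89) since 62·56 = 3472 ≡ 1, so λ ≡ 73.
  x = λ² - 81 - 54 = 5329 - 135 ≡ 32; y = λ·(81 - 32) - 71 ≡ 35. → (32, 35)
5Q: (32, 35) + (54, 58). λ = (58 - 35)/(54 - 32) ≡ 23/22 mod 89. 22⁻¹ ≡ 85 (mod 89) since 22·85 = 1870 ≡ 1, so λ ≡ 86.
  x = λ² - 32 - 54 = 7396 - 86 ≡ 12; y = λ·(32 - 12) - 35 ≡ 83. → (12, 83)
6Q: (12, 83) + (54, 58). λ = (58 - 83)/(54 - 12) ≡ 64/42 mod 89. 42⁻¹ ≡ 53 (mod 89), so λ ≡ 10.
  x = λ² - 12 - 54 = 100 - 66 ≡ 34; y = λ·(12 - 34) - 83 ≡ 53. → (34, 53)
7Q: (34, 53) + (54, 58). λ = (58 - 53)/(54 - 34) ≡ 5/20 mod 89. 20⁻¹ ≡ 49 (mod 89), so λ ≡ 67.
  x = λ² - 34 - 54 = 4489 - 88 ≡ 40; y = λ·(34 - 40) - 53 ≡ 79. → (40, 79)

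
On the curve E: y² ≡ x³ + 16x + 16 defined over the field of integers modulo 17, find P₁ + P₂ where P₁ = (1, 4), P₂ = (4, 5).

(1, 4) + (4, 5). λ = (5 - 4)/(4 - 1) ≡ 1/3 mod 17. 3⁻¹ ≡ 6 (mod 17), so λ ≡ 6.
  x = λ² - 1 - 4 = 36 - 5 ≡ 14; y = λ·(1 - 14) - 4 ≡ 3. → (14, 3)

(14, 3)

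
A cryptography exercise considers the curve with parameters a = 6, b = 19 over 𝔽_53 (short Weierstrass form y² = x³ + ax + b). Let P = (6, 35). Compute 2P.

tangent at (6, 35): λ = (3·6² + 6)/(2·35) ≡ 8/17. 17⁻¹ ≡ 25 (mod 53), so λ ≡ 8·25 ≡ 41.
  x = λ² - 6 - 6 = 1681 - 12 ≡ 26; y = λ·(6 - 26) - 35 ≡ 46. → (26, 46)

(26, 46)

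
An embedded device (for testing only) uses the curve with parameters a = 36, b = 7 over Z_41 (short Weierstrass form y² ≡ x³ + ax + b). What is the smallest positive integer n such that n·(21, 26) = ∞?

6

2P: tangent at (21, 26): λ = (3·21² + 36)/(2·26) ≡ 6/11. 11⁻¹ ≡ 15 (mod 41) since 11·15 = 165 ≡ 1, so λ ≡ 6·15 ≡ 8.
  x = λ² - 21 - 21 = 64 - 42 ≡ 22; y = λ·(21 - 22) - 26 ≡ 7. → (22, 7)
3P: (22, 7) + (21, 26). λ = (26 - 7)/(21 - 22) ≡ 19/40 mod 41. 40⁻¹ ≡ 40 (mod 41) since 40·40 = 1600 ≡ 1, so λ ≡ 22.
  x = λ² - 22 - 21 = 484 - 43 ≡ 31; y = λ·(22 - 31) - 7 ≡ 0. → (31, 0)
4P: (31, 0) + (21, 26). λ = (26 - 0)/(21 - 31) ≡ 26/31 mod 41. 31⁻¹ ≡ 4 (mod 41), so λ ≡ 22.
  x = λ² - 31 - 21 = 484 - 52 ≡ 22; y = λ·(31 - 22) - 0 ≡ 34. → (22, 34)
5P: (22, 34) + (21, 26). λ = (26 - 34)/(21 - 22) ≡ 33/40 mod 41. 40⁻¹ ≡ 40 (mod 41), so λ ≡ 8.
  x = λ² - 22 - 21 = 64 - 43 ≡ 21; y = λ·(22 - 21) - 34 ≡ 15. → (21, 15)
6P: (21, 15) + (21, 26): same x and y₁ ≡ -y₂, so the sum is ∞.
6P = ∞, so the order is 6.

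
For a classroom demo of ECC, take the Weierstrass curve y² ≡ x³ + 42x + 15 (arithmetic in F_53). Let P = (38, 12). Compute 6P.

Double-and-add on 6 = (110)₂. Start with P = (38, 12) for the leading 1-bit.
double: tangent at (38, 12): λ = (3·38² + 42)/(2·12) ≡ 28/24. 24⁻¹ ≡ 42 (mod 53), so λ ≡ 28·42 ≡ 10.
  x = λ² - 38 - 38 = 100 - 76 ≡ 24; y = λ·(38 - 24) - 12 ≡ 22. → (24, 22)
add P: (24, 22) + (38, 12). λ = (12 - 22)/(38 - 24) ≡ 43/14 mod 53. 14⁻¹ ≡ 19 (mod 53), so λ ≡ 22.
  x = λ² - 24 - 38 = 484 - 62 ≡ 51; y = λ·(24 - 51) - 22 ≡ 20. → (51, 20)
double: tangent at (51, 20): λ = (3·51² + 42)/(2·20) ≡ 1/40. 40⁻¹ ≡ 4 (mod 53) since 40·4 = 160 ≡ 1, so λ ≡ 1·4 ≡ 4.
  x = λ² - 51 - 51 = 16 - 102 ≡ 20; y = λ·(51 - 20) - 20 ≡ 51. → (20, 51)

(20, 51)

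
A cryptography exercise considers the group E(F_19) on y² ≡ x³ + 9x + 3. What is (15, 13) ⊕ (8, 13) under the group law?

(15, 13) + (8, 13). λ = (13 - 13)/(8 - 15) ≡ 0/12 mod 19. 12⁻¹ ≡ 8 (mod 19), so λ ≡ 0.
  x = λ² - 15 - 8 = 0 - 23 ≡ 15; y = λ·(15 - 15) - 13 ≡ 6. → (15, 6)

(15, 6)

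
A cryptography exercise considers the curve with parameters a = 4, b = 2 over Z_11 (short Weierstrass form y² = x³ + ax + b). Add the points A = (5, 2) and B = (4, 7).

(5, 2) + (4, 7). λ = (7 - 2)/(4 - 5) ≡ 5/10 mod 11. 10⁻¹ ≡ 10 (mod 11) since 10·10 = 100 ≡ 1, so λ ≡ 6.
  x = λ² - 5 - 4 = 36 - 9 ≡ 5; y = λ·(5 - 5) - 2 ≡ 9. → (5, 9)

(5, 9)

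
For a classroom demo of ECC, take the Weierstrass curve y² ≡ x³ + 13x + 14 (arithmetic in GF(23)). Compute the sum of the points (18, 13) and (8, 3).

(21, 7)

(18, 13) + (8, 3). λ = (3 - 13)/(8 - 18) ≡ 13/13 mod 23. 13⁻¹ ≡ 16 (mod 23), so λ ≡ 1.
  x = λ² - 18 - 8 = 1 - 26 ≡ 21; y = λ·(18 - 21) - 13 ≡ 7. → (21, 7)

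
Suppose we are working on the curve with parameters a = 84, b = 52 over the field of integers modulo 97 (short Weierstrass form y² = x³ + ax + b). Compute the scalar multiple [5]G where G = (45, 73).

(22, 61)

Double-and-add on 5 = (101)₂. Start with G = (45, 73) for the leading 1-bit.
double: tangent at (45, 73): λ = (3·45² + 84)/(2·73) ≡ 48/49. 49⁻¹ ≡ 2 (mod 97), so λ ≡ 48·2 ≡ 96.
  x = λ² - 45 - 45 = 9216 - 90 ≡ 8; y = λ·(45 - 8) - 73 ≡ 84. → (8, 84)
double: tangent at (8, 84): λ = (3·8² + 84)/(2·84) ≡ 82/71. 71⁻¹ ≡ 41 (mod 97), so λ ≡ 82·41 ≡ 64.
  x = λ² - 8 - 8 = 4096 - 16 ≡ 6; y = λ·(8 - 6) - 84 ≡ 44. → (6, 44)
add G: (6, 44) + (45, 73). λ = (73 - 44)/(45 - 6) ≡ 29/39 mod 97. 39⁻¹ ≡ 5 (mod 97), so λ ≡ 48.
  x = λ² - 6 - 45 = 2304 - 51 ≡ 22; y = λ·(6 - 22) - 44 ≡ 61. → (22, 61)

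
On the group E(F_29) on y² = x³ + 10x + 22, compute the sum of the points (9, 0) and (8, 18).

(9, 0) + (8, 18). λ = (18 - 0)/(8 - 9) ≡ 18/28 mod 29. 28⁻¹ ≡ 28 (mod 29), so λ ≡ 11.
  x = λ² - 9 - 8 = 121 - 17 ≡ 17; y = λ·(9 - 17) - 0 ≡ 28. → (17, 28)

(17, 28)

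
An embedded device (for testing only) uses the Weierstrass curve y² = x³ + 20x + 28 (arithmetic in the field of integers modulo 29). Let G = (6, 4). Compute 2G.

tangent at (6, 4): λ = (3·6² + 20)/(2·4) ≡ 12/8. 8⁻¹ ≡ 11 (mod 29), so λ ≡ 12·11 ≡ 16.
  x = λ² - 6 - 6 = 256 - 12 ≡ 12; y = λ·(6 - 12) - 4 ≡ 16. → (12, 16)

(12, 16)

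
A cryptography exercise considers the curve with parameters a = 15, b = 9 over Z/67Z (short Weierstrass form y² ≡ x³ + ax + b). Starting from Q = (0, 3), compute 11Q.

Double-and-add on 11 = (1011)₂. Start with Q = (0, 3) for the leading 1-bit.
double: tangent at (0, 3): λ = (3·0² + 15)/(2·3) ≡ 15/6. 6⁻¹ ≡ 56 (mod 67), so λ ≡ 15·56 ≡ 36.
  x = λ² - 0 - 0 = 1296 - 0 ≡ 23; y = λ·(0 - 23) - 3 ≡ 40. → (23, 40)
double: tangent at (23, 40): λ = (3·23² + 15)/(2·40) ≡ 61/13. 13⁻¹ ≡ 31 (mod 67) since 13·31 = 403 ≡ 1, so λ ≡ 61·31 ≡ 15.
  x = λ² - 23 - 23 = 225 - 46 ≡ 45; y = λ·(23 - 45) - 40 ≡ 32. → (45, 32)
add Q: (45, 32) + (0, 3). λ = (3 - 32)/(0 - 45) ≡ 38/22 mod 67. 22⁻¹ ≡ 64 (mod 67), so λ ≡ 20.
  x = λ² - 45 - 0 = 400 - 45 ≡ 20; y = λ·(45 - 20) - 32 ≡ 66. → (20, 66)
double: tangent at (20, 66): λ = (3·20² + 15)/(2·66) ≡ 9/65. 65⁻¹ ≡ 33 (mod 67), so λ ≡ 9·33 ≡ 29.
  x = λ² - 20 - 20 = 841 - 40 ≡ 64; y = λ·(20 - 64) - 66 ≡ 65. → (64, 65)
add Q: (64, 65) + (0, 3). λ = (3 - 65)/(0 - 64) ≡ 5/3 mod 67. 3⁻¹ ≡ 45 (mod 67) since 3·45 = 135 ≡ 1, so λ ≡ 24.
  x = λ² - 64 - 0 = 576 - 64 ≡ 43; y = λ·(64 - 43) - 65 ≡ 37. → (43, 37)

(43, 37)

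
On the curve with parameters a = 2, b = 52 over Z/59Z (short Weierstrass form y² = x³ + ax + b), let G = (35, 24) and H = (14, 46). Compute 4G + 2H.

(41, 54)

First 4G:
Repeated addition: build up to 4G.
2G: tangent at (35, 24): λ = (3·35² + 2)/(2·24) ≡ 19/48. 48⁻¹ ≡ 16 (mod 59), so λ ≡ 19·16 ≡ 9.
  x = λ² - 35 - 35 = 81 - 70 ≡ 11; y = λ·(35 - 11) - 24 ≡ 15. → (11, 15)
3G: (11, 15) + (35, 24). λ = (24 - 15)/(35 - 11) ≡ 9/24 mod 59. 24⁻¹ ≡ 32 (mod 59) since 24·32 = 768 ≡ 1, so λ ≡ 52.
  x = λ² - 11 - 35 = 2704 - 46 ≡ 3; y = λ·(11 - 3) - 15 ≡ 47. → (3, 47)
4G: (3, 47) + (35, 24). λ = (24 - 47)/(35 - 3) ≡ 36/32 mod 59. 32⁻¹ ≡ 24 (mod 59), so λ ≡ 38.
  x = λ² - 3 - 35 = 1444 - 38 ≡ 49; y = λ·(3 - 49) - 47 ≡ 34. → (49, 34)
4G = (49, 34).
Next 2H:
Repeated addition: build up to 2H.
2H: tangent at (14, 46): λ = (3·14² + 2)/(2·46) ≡ 0/33. 33⁻¹ ≡ 34 (mod 59) since 33·34 = 1122 ≡ 1, so λ ≡ 0·34 ≡ 0.
  x = λ² - 14 - 14 = 0 - 28 ≡ 31; y = λ·(14 - 31) - 46 ≡ 13. → (31, 13)
2H = (31, 13).
Finally 4G + 2H:
(49, 34) + (31, 13). λ = (13 - 34)/(31 - 49) ≡ 38/41 mod 59. 41⁻¹ ≡ 36 (mod 59) since 41·36 = 1476 ≡ 1, so λ ≡ 11.
  x = λ² - 49 - 31 = 121 - 80 ≡ 41; y = λ·(49 - 41) - 34 ≡ 54. → (41, 54)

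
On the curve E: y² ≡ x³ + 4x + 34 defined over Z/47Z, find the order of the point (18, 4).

2P: tangent at (18, 4): λ = (3·18² + 4)/(2·4) ≡ 36/8. 8⁻¹ ≡ 6 (mod 47), so λ ≡ 36·6 ≡ 28.
  x = λ² - 18 - 18 = 784 - 36 ≡ 43; y = λ·(18 - 43) - 4 ≡ 1. → (43, 1)
3P: (43, 1) + (18, 4). λ = (4 - 1)/(18 - 43) ≡ 3/22 mod 47. 22⁻¹ ≡ 15 (mod 47), so λ ≡ 45.
  x = λ² - 43 - 18 = 2025 - 61 ≡ 37; y = λ·(43 - 37) - 1 ≡ 34. → (37, 34)
4P: (37, 34) + (18, 4). λ = (4 - 34)/(18 - 37) ≡ 17/28 mod 47. 28⁻¹ ≡ 42 (mod 47), so λ ≡ 9.
  x = λ² - 37 - 18 = 81 - 55 ≡ 26; y = λ·(37 - 26) - 34 ≡ 18. → (26, 18)
5P: (26, 18) + (18, 4). λ = (4 - 18)/(18 - 26) ≡ 33/39 mod 47. 39⁻¹ ≡ 41 (mod 47), so λ ≡ 37.
  x = λ² - 26 - 18 = 1369 - 44 ≡ 9; y = λ·(26 - 9) - 18 ≡ 0. → (9, 0)
6P: (9, 0) + (18, 4). λ = (4 - 0)/(18 - 9) ≡ 4/9 mod 47. 9⁻¹ ≡ 21 (mod 47), so λ ≡ 37.
  x = λ² - 9 - 18 = 1369 - 27 ≡ 26; y = λ·(9 - 26) - 0 ≡ 29. → (26, 29)
7P: (26, 29) + (18, 4). λ = (4 - 29)/(18 - 26) ≡ 22/39 mod 47. 39⁻¹ ≡ 41 (mod 47), so λ ≡ 9.
  x = λ² - 26 - 18 = 81 - 44 ≡ 37; y = λ·(26 - 37) - 29 ≡ 13. → (37, 13)
8P: (37, 13) + (18, 4). λ = (4 - 13)/(18 - 37) ≡ 38/28 mod 47. 28⁻¹ ≡ 42 (mod 47) since 28·42 = 1176 ≡ 1, so λ ≡ 45.
  x = λ² - 37 - 18 = 2025 - 55 ≡ 43; y = λ·(37 - 43) - 13 ≡ 46. → (43, 46)
9P: (43, 46) + (18, 4). λ = (4 - 46)/(18 - 43) ≡ 5/22 mod 47. 22⁻¹ ≡ 15 (mod 47), so λ ≡ 28.
  x = λ² - 43 - 18 = 784 - 61 ≡ 18; y = λ·(43 - 18) - 46 ≡ 43. → (18, 43)
10P: (18, 43) + (18, 4): same x and y₁ ≡ -y₂, so the sum is 𝒪.
10P = 𝒪, so the order is 10.

10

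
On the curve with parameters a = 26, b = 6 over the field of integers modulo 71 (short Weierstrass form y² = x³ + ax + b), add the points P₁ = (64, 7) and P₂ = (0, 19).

(65, 42)

(64, 7) + (0, 19). λ = (19 - 7)/(0 - 64) ≡ 12/7 mod 71. 7⁻¹ ≡ 61 (mod 71), so λ ≡ 22.
  x = λ² - 64 - 0 = 484 - 64 ≡ 65; y = λ·(64 - 65) - 7 ≡ 42. → (65, 42)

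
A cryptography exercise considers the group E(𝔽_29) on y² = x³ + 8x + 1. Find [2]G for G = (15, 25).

tangent at (15, 25): λ = (3·15² + 8)/(2·25) ≡ 16/21. 21⁻¹ ≡ 18 (mod 29), so λ ≡ 16·18 ≡ 27.
  x = λ² - 15 - 15 = 729 - 30 ≡ 3; y = λ·(15 - 3) - 25 ≡ 9. → (3, 9)

(3, 9)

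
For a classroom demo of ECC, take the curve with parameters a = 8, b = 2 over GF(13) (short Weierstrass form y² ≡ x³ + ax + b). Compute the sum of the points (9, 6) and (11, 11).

(9, 7)

(9, 6) + (11, 11). λ = (11 - 6)/(11 - 9) ≡ 5/2 mod 13. 2⁻¹ ≡ 7 (mod 13) since 2·7 = 14 ≡ 1, so λ ≡ 9.
  x = λ² - 9 - 11 = 81 - 20 ≡ 9; y = λ·(9 - 9) - 6 ≡ 7. → (9, 7)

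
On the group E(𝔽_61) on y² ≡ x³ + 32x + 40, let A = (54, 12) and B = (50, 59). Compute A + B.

(15, 33)

(54, 12) + (50, 59). λ = (59 - 12)/(50 - 54) ≡ 47/57 mod 61. 57⁻¹ ≡ 15 (mod 61), so λ ≡ 34.
  x = λ² - 54 - 50 = 1156 - 104 ≡ 15; y = λ·(54 - 15) - 12 ≡ 33. → (15, 33)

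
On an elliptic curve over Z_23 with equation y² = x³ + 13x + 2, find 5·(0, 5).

(4, 16)

Write G = (0, 5).
Double-and-add on 5 = (101)₂. Start with G = (0, 5) for the leading 1-bit.
double: tangent at (0, 5): λ = (3·0² + 13)/(2·5) ≡ 13/10. 10⁻¹ ≡ 7 (mod 23) since 10·7 = 70 ≡ 1, so λ ≡ 13·7 ≡ 22.
  x = λ² - 0 - 0 = 484 - 0 ≡ 1; y = λ·(0 - 1) - 5 ≡ 19. → (1, 19)
double: tangent at (1, 19): λ = (3·1² + 13)/(2·19) ≡ 16/15. 15⁻¹ ≡ 20 (mod 23), so λ ≡ 16·20 ≡ 21.
  x = λ² - 1 - 1 = 441 - 2 ≡ 2; y = λ·(1 - 2) - 19 ≡ 6. → (2, 6)
add G: (2, 6) + (0, 5). λ = (5 - 6)/(0 - 2) ≡ 22/21 mod 23. 21⁻¹ ≡ 11 (mod 23), so λ ≡ 12.
  x = λ² - 2 - 0 = 144 - 2 ≡ 4; y = λ·(2 - 4) - 6 ≡ 16. → (4, 16)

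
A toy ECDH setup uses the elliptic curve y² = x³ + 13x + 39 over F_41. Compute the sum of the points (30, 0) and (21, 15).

(11, 23)

(30, 0) + (21, 15). λ = (15 - 0)/(21 - 30) ≡ 15/32 mod 41. 32⁻¹ ≡ 9 (mod 41), so λ ≡ 12.
  x = λ² - 30 - 21 = 144 - 51 ≡ 11; y = λ·(30 - 11) - 0 ≡ 23. → (11, 23)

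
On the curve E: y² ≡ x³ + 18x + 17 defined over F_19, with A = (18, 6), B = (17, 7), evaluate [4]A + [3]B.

(11, 11)

First 4A:
Repeated addition: build up to 4A.
2A: tangent at (18, 6): λ = (3·18² + 18)/(2·6) ≡ 2/12. 12⁻¹ ≡ 8 (mod 19), so λ ≡ 2·8 ≡ 16.
  x = λ² - 18 - 18 = 256 - 36 ≡ 11; y = λ·(18 - 11) - 6 ≡ 11. → (11, 11)
3A: (11, 11) + (18, 6). λ = (6 - 11)/(18 - 11) ≡ 14/7 mod 19. 7⁻¹ ≡ 11 (mod 19) since 7·11 = 77 ≡ 1, so λ ≡ 2.
  x = λ² - 11 - 18 = 4 - 29 ≡ 13; y = λ·(11 - 13) - 11 ≡ 4. → (13, 4)
4A: (13, 4) + (18, 6). λ = (6 - 4)/(18 - 13) ≡ 2/5 mod 19. 5⁻¹ ≡ 4 (mod 19), so λ ≡ 8.
  x = λ² - 13 - 18 = 64 - 31 ≡ 14; y = λ·(13 - 14) - 4 ≡ 7. → (14, 7)
4A = (14, 7).
Next 3B:
Repeated addition: build up to 3B.
2B: tangent at (17, 7): λ = (3·17² + 18)/(2·7) ≡ 11/14. 14⁻¹ ≡ 15 (mod 19), so λ ≡ 11·15 ≡ 13.
  x = λ² - 17 - 17 = 169 - 34 ≡ 2; y = λ·(17 - 2) - 7 ≡ 17. → (2, 17)
3B: (2, 17) + (17, 7). λ = (7 - 17)/(17 - 2) ≡ 9/15 mod 19. 15⁻¹ ≡ 14 (mod 19) since 15·14 = 210 ≡ 1, so λ ≡ 12.
  x = λ² - 2 - 17 = 144 - 19 ≡ 11; y = λ·(2 - 11) - 17 ≡ 8. → (11, 8)
3B = (11, 8).
Finally 4A + 3B:
(14, 7) + (11, 8). λ = (8 - 7)/(11 - 14) ≡ 1/16 mod 19. 16⁻¹ ≡ 6 (mod 19), so λ ≡ 6.
  x = λ² - 14 - 11 = 36 - 25 ≡ 11; y = λ·(14 - 11) - 7 ≡ 11. → (11, 11)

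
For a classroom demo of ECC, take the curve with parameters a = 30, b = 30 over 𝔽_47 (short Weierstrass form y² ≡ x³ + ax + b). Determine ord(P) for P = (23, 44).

9

2P: tangent at (23, 44): λ = (3·23² + 30)/(2·44) ≡ 19/41. 41⁻¹ ≡ 39 (mod 47) since 41·39 = 1599 ≡ 1, so λ ≡ 19·39 ≡ 36.
  x = λ² - 23 - 23 = 1296 - 46 ≡ 28; y = λ·(23 - 28) - 44 ≡ 11. → (28, 11)
3P: (28, 11) + (23, 44). λ = (44 - 11)/(23 - 28) ≡ 33/42 mod 47. 42⁻¹ ≡ 28 (mod 47) since 42·28 = 1176 ≡ 1, so λ ≡ 31.
  x = λ² - 28 - 23 = 961 - 51 ≡ 17; y = λ·(28 - 17) - 11 ≡ 1. → (17, 1)
4P: (17, 1) + (23, 44). λ = (44 - 1)/(23 - 17) ≡ 43/6 mod 47. 6⁻¹ ≡ 8 (mod 47) since 6·8 = 48 ≡ 1, so λ ≡ 15.
  x = λ² - 17 - 23 = 225 - 40 ≡ 44; y = λ·(17 - 44) - 1 ≡ 17. → (44, 17)
5P: (44, 17) + (23, 44). λ = (44 - 17)/(23 - 44) ≡ 27/26 mod 47. 26⁻¹ ≡ 38 (mod 47) since 26·38 = 988 ≡ 1, so λ ≡ 39.
  x = λ² - 44 - 23 = 1521 - 67 ≡ 44; y = λ·(44 - 44) - 17 ≡ 30. → (44, 30)
6P: (44, 30) + (23, 44). λ = (44 - 30)/(23 - 44) ≡ 14/26 mod 47. 26⁻¹ ≡ 38 (mod 47), so λ ≡ 15.
  x = λ² - 44 - 23 = 225 - 67 ≡ 17; y = λ·(44 - 17) - 30 ≡ 46. → (17, 46)
7P: (17, 46) + (23, 44). λ = (44 - 46)/(23 - 17) ≡ 45/6 mod 47. 6⁻¹ ≡ 8 (mod 47) since 6·8 = 48 ≡ 1, so λ ≡ 31.
  x = λ² - 17 - 23 = 961 - 40 ≡ 28; y = λ·(17 - 28) - 46 ≡ 36. → (28, 36)
8P: (28, 36) + (23, 44). λ = (44 - 36)/(23 - 28) ≡ 8/42 mod 47. 42⁻¹ ≡ 28 (mod 47) since 42·28 = 1176 ≡ 1, so λ ≡ 36.
  x = λ² - 28 - 23 = 1296 - 51 ≡ 23; y = λ·(28 - 23) - 36 ≡ 3. → (23, 3)
9P: (23, 3) + (23, 44): same x and y₁ ≡ -y₂, so the sum is the point at infinity.
9P = the point at infinity, so the order is 9.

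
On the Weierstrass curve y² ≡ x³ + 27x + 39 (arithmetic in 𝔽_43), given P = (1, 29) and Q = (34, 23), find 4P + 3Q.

(2, 31)

First 4P:
Double-and-add on 4 = (100)₂. Start with P = (1, 29) for the leading 1-bit.
double: tangent at (1, 29): λ = (3·1² + 27)/(2·29) ≡ 30/15. 15⁻¹ ≡ 23 (mod 43) since 15·23 = 345 ≡ 1, so λ ≡ 30·23 ≡ 2.
  x = λ² - 1 - 1 = 4 - 2 ≡ 2; y = λ·(1 - 2) - 29 ≡ 12. → (2, 12)
double: tangent at (2, 12): λ = (3·2² + 27)/(2·12) ≡ 39/24. 24⁻¹ ≡ 9 (mod 43) since 24·9 = 216 ≡ 1, so λ ≡ 39·9 ≡ 7.
  x = λ² - 2 - 2 = 49 - 4 ≡ 2; y = λ·(2 - 2) - 12 ≡ 31. → (2, 31)
4P = (2, 31).
Next 3Q:
Repeated addition: build up to 3Q.
2Q: tangent at (34, 23): λ = (3·34² + 27)/(2·23) ≡ 12/3. 3⁻¹ ≡ 29 (mod 43), so λ ≡ 12·29 ≡ 4.
  x = λ² - 34 - 34 = 16 - 68 ≡ 34; y = λ·(34 - 34) - 23 ≡ 20. → (34, 20)
3Q: (34, 20) + (34, 23): same x and y₁ ≡ -y₂, so the sum is O.
3Q = O.
Finally 4P + 3Q:
(2, 31) + O = (2, 31) (identity).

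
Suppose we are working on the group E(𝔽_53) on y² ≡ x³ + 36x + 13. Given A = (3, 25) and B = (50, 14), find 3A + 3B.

(49, 21)

First 3A:
Repeated addition: build up to 3A.
2A: tangent at (3, 25): λ = (3·3² + 36)/(2·25) ≡ 10/50. 50⁻¹ ≡ 35 (mod 53) since 50·35 = 1750 ≡ 1, so λ ≡ 10·35 ≡ 32.
  x = λ² - 3 - 3 = 1024 - 6 ≡ 11; y = λ·(3 - 11) - 25 ≡ 37. → (11, 37)
3A: (11, 37) + (3, 25). λ = (25 - 37)/(3 - 11) ≡ 41/45 mod 53. 45⁻¹ ≡ 33 (mod 53) since 45·33 = 1485 ≡ 1, so λ ≡ 28.
  x = λ² - 11 - 3 = 784 - 14 ≡ 28; y = λ·(11 - 28) - 37 ≡ 17. → (28, 17)
3A = (28, 17).
Next 3B:
Repeated addition: build up to 3B.
2B: tangent at (50, 14): λ = (3·50² + 36)/(2·14) ≡ 10/28. 28⁻¹ ≡ 36 (mod 53) since 28·36 = 1008 ≡ 1, so λ ≡ 10·36 ≡ 42.
  x = λ² - 50 - 50 = 1764 - 100 ≡ 21; y = λ·(50 - 21) - 14 ≡ 38. → (21, 38)
3B: (21, 38) + (50, 14). λ = (14 - 38)/(50 - 21) ≡ 29/29 mod 53. 29⁻¹ ≡ 11 (mod 53) since 29·11 = 319 ≡ 1, so λ ≡ 1.
  x = λ² - 21 - 50 = 1 - 71 ≡ 36; y = λ·(21 - 36) - 38 ≡ 0. → (36, 0)
3B = (36, 0).
Finally 3A + 3B:
(28, 17) + (36, 0). λ = (0 - 17)/(36 - 28) ≡ 36/8 mod 53. 8⁻¹ ≡ 20 (mod 53) since 8·20 = 160 ≡ 1, so λ ≡ 31.
  x = λ² - 28 - 36 = 961 - 64 ≡ 49; y = λ·(28 - 49) - 17 ≡ 21. → (49, 21)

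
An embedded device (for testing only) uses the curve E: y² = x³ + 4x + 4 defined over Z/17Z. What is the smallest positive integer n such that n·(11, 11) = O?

5

2P: tangent at (11, 11): λ = (3·11² + 4)/(2·11) ≡ 10/5. 5⁻¹ ≡ 7 (mod 17) since 5·7 = 35 ≡ 1, so λ ≡ 10·7 ≡ 2.
  x = λ² - 11 - 11 = 4 - 22 ≡ 16; y = λ·(11 - 16) - 11 ≡ 13. → (16, 13)
3P: (16, 13) + (11, 11). λ = (11 - 13)/(11 - 16) ≡ 15/12 mod 17. 12⁻¹ ≡ 10 (mod 17) since 12·10 = 120 ≡ 1, so λ ≡ 14.
  x = λ² - 16 - 11 = 196 - 27 ≡ 16; y = λ·(16 - 16) - 13 ≡ 4. → (16, 4)
4P: (16, 4) + (11, 11). λ = (11 - 4)/(11 - 16) ≡ 7/12 mod 17. 12⁻¹ ≡ 10 (mod 17), so λ ≡ 2.
  x = λ² - 16 - 11 = 4 - 27 ≡ 11; y = λ·(16 - 11) - 4 ≡ 6. → (11, 6)
5P: (11, 6) + (11, 11): same x and y₁ ≡ -y₂, so the sum is O.
5P = O, so the order is 5.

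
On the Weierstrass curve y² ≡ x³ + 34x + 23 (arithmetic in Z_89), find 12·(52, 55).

Write Q = (52, 55).
Repeated addition: build up to 12Q.
2Q: tangent at (52, 55): λ = (3·52² + 34)/(2·55) ≡ 47/21. 21⁻¹ ≡ 17 (mod 89) since 21·17 = 357 ≡ 1, so λ ≡ 47·17 ≡ 87.
  x = λ² - 52 - 52 = 7569 - 104 ≡ 78; y = λ·(52 - 78) - 55 ≡ 86. → (78, 86)
3Q: (78, 86) + (52, 55). λ = (55 - 86)/(52 - 78) ≡ 58/63 mod 89. 63⁻¹ ≡ 65 (mod 89) since 63·65 = 4095 ≡ 1, so λ ≡ 32.
  x = λ² - 78 - 52 = 1024 - 130 ≡ 4; y = λ·(78 - 4) - 86 ≡ 57. → (4, 57)
4Q: (4, 57) + (52, 55). λ = (55 - 57)/(52 - 4) ≡ 87/48 mod 89. 48⁻¹ ≡ 13 (mod 89), so λ ≡ 63.
  x = λ² - 4 - 52 = 3969 - 56 ≡ 86; y = λ·(4 - 86) - 57 ≡ 28. → (86, 28)
5Q: (86, 28) + (52, 55). λ = (55 - 28)/(52 - 86) ≡ 27/55 mod 89. 55⁻¹ ≡ 34 (mod 89), so λ ≡ 28.
  x = λ² - 86 - 52 = 784 - 138 ≡ 23; y = λ·(86 - 23) - 28 ≡ 45. → (23, 45)
6Q: (23, 45) + (52, 55). λ = (55 - 45)/(52 - 23) ≡ 10/29 mod 89. 29⁻¹ ≡ 43 (mod 89) since 29·43 = 1247 ≡ 1, so λ ≡ 74.
  x = λ² - 23 - 52 = 5476 - 75 ≡ 61; y = λ·(23 - 61) - 45 ≡ 80. → (61, 80)
7Q: (61, 80) + (52, 55). λ = (55 - 80)/(52 - 61) ≡ 64/80 mod 89. 80⁻¹ ≡ 79 (mod 89), so λ ≡ 72.
  x = λ² - 61 - 52 = 5184 - 113 ≡ 87; y = λ·(61 - 87) - 80 ≡ 6. → (87, 6)
8Q: (87, 6) + (52, 55). λ = (55 - 6)/(52 - 87) ≡ 49/54 mod 89. 54⁻¹ ≡ 61 (mod 89), so λ ≡ 52.
  x = λ² - 87 - 52 = 2704 - 139 ≡ 73; y = λ·(87 - 73) - 6 ≡ 10. → (73, 10)
9Q: (73, 10) + (52, 55). λ = (55 - 10)/(52 - 73) ≡ 45/68 mod 89. 68⁻¹ ≡ 72 (mod 89), so λ ≡ 36.
  x = λ² - 73 - 52 = 1296 - 125 ≡ 14; y = λ·(73 - 14) - 10 ≡ 67. → (14, 67)
10Q: (14, 67) + (52, 55). λ = (55 - 67)/(52 - 14) ≡ 77/38 mod 89. 38⁻¹ ≡ 82 (mod 89) since 38·82 = 3116 ≡ 1, so λ ≡ 84.
  x = λ² - 14 - 52 = 7056 - 66 ≡ 48; y = λ·(14 - 48) - 67 ≡ 14. → (48, 14)
11Q: (48, 14) + (52, 55). λ = (55 - 14)/(52 - 48) ≡ 41/4 mod 89. 4⁻¹ ≡ 67 (mod 89), so λ ≡ 77.
  x = λ² - 48 - 52 = 5929 - 100 ≡ 44; y = λ·(48 - 44) - 14 ≡ 27. → (44, 27)
12Q: (44, 27) + (52, 55). λ = (55 - 27)/(52 - 44) ≡ 28/8 mod 89. 8⁻¹ ≡ 78 (mod 89) since 8·78 = 624 ≡ 1, so λ ≡ 48.
  x = λ² - 44 - 52 = 2304 - 96 ≡ 72; y = λ·(44 - 72) - 27 ≡ 53. → (72, 53)

(72, 53)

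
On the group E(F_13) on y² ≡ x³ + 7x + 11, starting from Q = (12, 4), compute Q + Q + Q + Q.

(4, 8)

Double-and-add on 4 = (100)₂. Start with Q = (12, 4) for the leading 1-bit.
double: tangent at (12, 4): λ = (3·12² + 7)/(2·4) ≡ 10/8. 8⁻¹ ≡ 5 (mod 13), so λ ≡ 10·5 ≡ 11.
  x = λ² - 12 - 12 = 121 - 24 ≡ 6; y = λ·(12 - 6) - 4 ≡ 10. → (6, 10)
double: tangent at (6, 10): λ = (3·6² + 7)/(2·10) ≡ 11/7. 7⁻¹ ≡ 2 (mod 13), so λ ≡ 11·2 ≡ 9.
  x = λ² - 6 - 6 = 81 - 12 ≡ 4; y = λ·(6 - 4) - 10 ≡ 8. → (4, 8)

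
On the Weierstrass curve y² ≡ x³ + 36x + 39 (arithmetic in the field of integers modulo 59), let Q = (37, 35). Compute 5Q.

(30, 34)

Repeated addition: build up to 5Q.
2Q: tangent at (37, 35): λ = (3·37² + 36)/(2·35) ≡ 13/11. 11⁻¹ ≡ 43 (mod 59), so λ ≡ 13·43 ≡ 28.
  x = λ² - 37 - 37 = 784 - 74 ≡ 2; y = λ·(37 - 2) - 35 ≡ 1. → (2, 1)
3Q: (2, 1) + (37, 35). λ = (35 - 1)/(37 - 2) ≡ 34/35 mod 59. 35⁻¹ ≡ 27 (mod 59), so λ ≡ 33.
  x = λ² - 2 - 37 = 1089 - 39 ≡ 47; y = λ·(2 - 47) - 1 ≡ 48. → (47, 48)
4Q: (47, 48) + (37, 35). λ = (35 - 48)/(37 - 47) ≡ 46/49 mod 59. 49⁻¹ ≡ 53 (mod 59) since 49·53 = 2597 ≡ 1, so λ ≡ 19.
  x = λ² - 47 - 37 = 361 - 84 ≡ 41; y = λ·(47 - 41) - 48 ≡ 7. → (41, 7)
5Q: (41, 7) + (37, 35). λ = (35 - 7)/(37 - 41) ≡ 28/55 mod 59. 55⁻¹ ≡ 44 (mod 59), so λ ≡ 52.
  x = λ² - 41 - 37 = 2704 - 78 ≡ 30; y = λ·(41 - 30) - 7 ≡ 34. → (30, 34)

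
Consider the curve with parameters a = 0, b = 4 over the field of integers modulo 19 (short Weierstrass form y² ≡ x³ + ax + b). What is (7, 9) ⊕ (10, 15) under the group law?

(6, 12)

(7, 9) + (10, 15). λ = (15 - 9)/(10 - 7) ≡ 6/3 mod 19. 3⁻¹ ≡ 13 (mod 19) since 3·13 = 39 ≡ 1, so λ ≡ 2.
  x = λ² - 7 - 10 = 4 - 17 ≡ 6; y = λ·(7 - 6) - 9 ≡ 12. → (6, 12)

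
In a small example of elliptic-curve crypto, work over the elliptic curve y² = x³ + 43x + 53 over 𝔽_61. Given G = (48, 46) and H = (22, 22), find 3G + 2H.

First 3G:
Repeated addition: build up to 3G.
2G: tangent at (48, 46): λ = (3·48² + 43)/(2·46) ≡ 1/31. 31⁻¹ ≡ 2 (mod 61), so λ ≡ 1·2 ≡ 2.
  x = λ² - 48 - 48 = 4 - 96 ≡ 30; y = λ·(48 - 30) - 46 ≡ 51. → (30, 51)
3G: (30, 51) + (48, 46). λ = (46 - 51)/(48 - 30) ≡ 56/18 mod 61. 18⁻¹ ≡ 17 (mod 61), so λ ≡ 37.
  x = λ² - 30 - 48 = 1369 - 78 ≡ 10; y = λ·(30 - 10) - 51 ≡ 18. → (10, 18)
3G = (10, 18).
Next 2H:
Repeated addition: build up to 2H.
2H: tangent at (22, 22): λ = (3·22² + 43)/(2·22) ≡ 31/44. 44⁻¹ ≡ 43 (mod 61) since 44·43 = 1892 ≡ 1, so λ ≡ 31·43 ≡ 52.
  x = λ² - 22 - 22 = 2704 - 44 ≡ 37; y = λ·(22 - 37) - 22 ≡ 52. → (37, 52)
2H = (37, 52).
Finally 3G + 2H:
(10, 18) + (37, 52). λ = (52 - 18)/(37 - 10) ≡ 34/27 mod 61. 27⁻¹ ≡ 52 (mod 61), so λ ≡ 60.
  x = λ² - 10 - 37 = 3600 - 47 ≡ 15; y = λ·(10 - 15) - 18 ≡ 48. → (15, 48)

(15, 48)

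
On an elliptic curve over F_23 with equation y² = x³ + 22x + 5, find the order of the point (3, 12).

2P: tangent at (3, 12): λ = (3·3² + 22)/(2·12) ≡ 3/1. 1⁻¹ ≡ 1 (mod 23) since 1·1 = 1 ≡ 1, so λ ≡ 3·1 ≡ 3.
  x = λ² - 3 - 3 = 9 - 6 ≡ 3; y = λ·(3 - 3) - 12 ≡ 11. → (3, 11)
3P: (3, 11) + (3, 12): same x and y₁ ≡ -y₂, so the sum is the point at infinity.
3P = the point at infinity, so the order is 3.

3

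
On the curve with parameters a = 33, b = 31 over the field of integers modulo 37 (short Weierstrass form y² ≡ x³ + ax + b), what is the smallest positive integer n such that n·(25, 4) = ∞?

2P: tangent at (25, 4): λ = (3·25² + 33)/(2·4) ≡ 21/8. 8⁻¹ ≡ 14 (mod 37) since 8·14 = 112 ≡ 1, so λ ≡ 21·14 ≡ 35.
  x = λ² - 25 - 25 = 1225 - 50 ≡ 28; y = λ·(25 - 28) - 4 ≡ 2. → (28, 2)
3P: (28, 2) + (25, 4). λ = (4 - 2)/(25 - 28) ≡ 2/34 mod 37. 34⁻¹ ≡ 12 (mod 37), so λ ≡ 24.
  x = λ² - 28 - 25 = 576 - 53 ≡ 5; y = λ·(28 - 5) - 2 ≡ 32. → (5, 32)
4P: (5, 32) + (25, 4). λ = (4 - 32)/(25 - 5) ≡ 9/20 mod 37. 20⁻¹ ≡ 13 (mod 37), so λ ≡ 6.
  x = λ² - 5 - 25 = 36 - 30 ≡ 6; y = λ·(5 - 6) - 32 ≡ 36. → (6, 36)
5P: (6, 36) + (25, 4). λ = (4 - 36)/(25 - 6) ≡ 5/19 mod 37. 19⁻¹ ≡ 2 (mod 37), so λ ≡ 10.
  x = λ² - 6 - 25 = 100 - 31 ≡ 32; y = λ·(6 - 32) - 36 ≡ 0. → (32, 0)
6P: (32, 0) + (25, 4). λ = (4 - 0)/(25 - 32) ≡ 4/30 mod 37. 30⁻¹ ≡ 21 (mod 37) since 30·21 = 630 ≡ 1, so λ ≡ 10.
  x = λ² - 32 - 25 = 100 - 57 ≡ 6; y = λ·(32 - 6) - 0 ≡ 1. → (6, 1)
7P: (6, 1) + (25, 4). λ = (4 - 1)/(25 - 6) ≡ 3/19 mod 37. 19⁻¹ ≡ 2 (mod 37) since 19·2 = 38 ≡ 1, so λ ≡ 6.
  x = λ² - 6 - 25 = 36 - 31 ≡ 5; y = λ·(6 - 5) - 1 ≡ 5. → (5, 5)
8P: (5, 5) + (25, 4). λ = (4 - 5)/(25 - 5) ≡ 36/20 mod 37. 20⁻¹ ≡ 13 (mod 37), so λ ≡ 24.
  x = λ² - 5 - 25 = 576 - 30 ≡ 28; y = λ·(5 - 28) - 5 ≡ 35. → (28, 35)
9P: (28, 35) + (25, 4). λ = (4 - 35)/(25 - 28) ≡ 6/34 mod 37. 34⁻¹ ≡ 12 (mod 37) since 34·12 = 408 ≡ 1, so λ ≡ 35.
  x = λ² - 28 - 25 = 1225 - 53 ≡ 25; y = λ·(28 - 25) - 35 ≡ 33. → (25, 33)
10P: (25, 33) + (25, 4): same x and y₁ ≡ -y₂, so the sum is ∞.
10P = ∞, so the order is 10.

10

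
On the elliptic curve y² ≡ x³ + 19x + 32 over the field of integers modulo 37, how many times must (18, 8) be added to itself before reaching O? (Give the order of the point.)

2P: tangent at (18, 8): λ = (3·18² + 19)/(2·8) ≡ 29/16. 16⁻¹ ≡ 7 (mod 37), so λ ≡ 29·7 ≡ 18.
  x = λ² - 18 - 18 = 324 - 36 ≡ 29; y = λ·(18 - 29) - 8 ≡ 16. → (29, 16)
3P: (29, 16) + (18, 8). λ = (8 - 16)/(18 - 29) ≡ 29/26 mod 37. 26⁻¹ ≡ 10 (mod 37), so λ ≡ 31.
  x = λ² - 29 - 18 = 961 - 47 ≡ 26; y = λ·(29 - 26) - 16 ≡ 3. → (26, 3)
4P: (26, 3) + (18, 8). λ = (8 - 3)/(18 - 26) ≡ 5/29 mod 37. 29⁻¹ ≡ 23 (mod 37), so λ ≡ 4.
  x = λ² - 26 - 18 = 16 - 44 ≡ 9; y = λ·(26 - 9) - 3 ≡ 28. → (9, 28)
5P: (9, 28) + (18, 8). λ = (8 - 28)/(18 - 9) ≡ 17/9 mod 37. 9⁻¹ ≡ 33 (mod 37), so λ ≡ 6.
  x = λ² - 9 - 18 = 36 - 27 ≡ 9; y = λ·(9 - 9) - 28 ≡ 9. → (9, 9)
6P: (9, 9) + (18, 8). λ = (8 - 9)/(18 - 9) ≡ 36/9 mod 37. 9⁻¹ ≡ 33 (mod 37), so λ ≡ 4.
  x = λ² - 9 - 18 = 16 - 27 ≡ 26; y = λ·(9 - 26) - 9 ≡ 34. → (26, 34)
7P: (26, 34) + (18, 8). λ = (8 - 34)/(18 - 26) ≡ 11/29 mod 37. 29⁻¹ ≡ 23 (mod 37), so λ ≡ 31.
  x = λ² - 26 - 18 = 961 - 44 ≡ 29; y = λ·(26 - 29) - 34 ≡ 21. → (29, 21)
8P: (29, 21) + (18, 8). λ = (8 - 21)/(18 - 29) ≡ 24/26 mod 37. 26⁻¹ ≡ 10 (mod 37), so λ ≡ 18.
  x = λ² - 29 - 18 = 324 - 47 ≡ 18; y = λ·(29 - 18) - 21 ≡ 29. → (18, 29)
9P: (18, 29) + (18, 8): same x and y₁ ≡ -y₂, so the sum is O.
9P = O, so the order is 9.

9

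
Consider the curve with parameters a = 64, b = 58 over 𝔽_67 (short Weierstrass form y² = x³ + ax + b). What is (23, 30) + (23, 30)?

tangent at (23, 30): λ = (3·23² + 64)/(2·30) ≡ 43/60. 60⁻¹ ≡ 19 (mod 67), so λ ≡ 43·19 ≡ 13.
  x = λ² - 23 - 23 = 169 - 46 ≡ 56; y = λ·(23 - 56) - 30 ≡ 10. → (56, 10)

(56, 10)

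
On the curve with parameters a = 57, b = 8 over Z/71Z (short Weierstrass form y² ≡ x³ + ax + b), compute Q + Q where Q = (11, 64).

(26, 31)

tangent at (11, 64): λ = (3·11² + 57)/(2·64) ≡ 65/57. 57⁻¹ ≡ 5 (mod 71), so λ ≡ 65·5 ≡ 41.
  x = λ² - 11 - 11 = 1681 - 22 ≡ 26; y = λ·(11 - 26) - 64 ≡ 31. → (26, 31)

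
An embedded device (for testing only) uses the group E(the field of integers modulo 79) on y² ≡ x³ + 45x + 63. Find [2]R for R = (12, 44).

tangent at (12, 44): λ = (3·12² + 45)/(2·44) ≡ 3/9. 9⁻¹ ≡ 44 (mod 79), so λ ≡ 3·44 ≡ 53.
  x = λ² - 12 - 12 = 2809 - 24 ≡ 20; y = λ·(12 - 20) - 44 ≡ 6. → (20, 6)

(20, 6)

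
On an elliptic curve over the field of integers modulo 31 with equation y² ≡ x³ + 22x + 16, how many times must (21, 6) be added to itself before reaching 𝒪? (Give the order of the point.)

3

2P: tangent at (21, 6): λ = (3·21² + 22)/(2·6) ≡ 12/12. 12⁻¹ ≡ 13 (mod 31), so λ ≡ 12·13 ≡ 1.
  x = λ² - 21 - 21 = 1 - 42 ≡ 21; y = λ·(21 - 21) - 6 ≡ 25. → (21, 25)
3P: (21, 25) + (21, 6): same x and y₁ ≡ -y₂, so the sum is 𝒪.
3P = 𝒪, so the order is 3.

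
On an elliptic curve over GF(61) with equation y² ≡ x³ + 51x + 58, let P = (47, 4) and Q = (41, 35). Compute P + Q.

(59, 58)

(47, 4) + (41, 35). λ = (35 - 4)/(41 - 47) ≡ 31/55 mod 61. 55⁻¹ ≡ 10 (mod 61) since 55·10 = 550 ≡ 1, so λ ≡ 5.
  x = λ² - 47 - 41 = 25 - 88 ≡ 59; y = λ·(47 - 59) - 4 ≡ 58. → (59, 58)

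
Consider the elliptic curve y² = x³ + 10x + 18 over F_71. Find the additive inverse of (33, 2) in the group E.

-(33, 2) = (33, -2 mod 71) = (33, 69).

(33, 69)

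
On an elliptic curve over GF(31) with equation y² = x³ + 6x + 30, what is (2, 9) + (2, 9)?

(28, 27)

tangent at (2, 9): λ = (3·2² + 6)/(2·9) ≡ 18/18. 18⁻¹ ≡ 19 (mod 31) since 18·19 = 342 ≡ 1, so λ ≡ 18·19 ≡ 1.
  x = λ² - 2 - 2 = 1 - 4 ≡ 28; y = λ·(2 - 28) - 9 ≡ 27. → (28, 27)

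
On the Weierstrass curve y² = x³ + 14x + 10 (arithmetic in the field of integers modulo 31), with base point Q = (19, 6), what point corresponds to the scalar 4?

(26, 30)

Double-and-add on 4 = (100)₂. Start with Q = (19, 6) for the leading 1-bit.
double: tangent at (19, 6): λ = (3·19² + 14)/(2·6) ≡ 12/12. 12⁻¹ ≡ 13 (mod 31), so λ ≡ 12·13 ≡ 1.
  x = λ² - 19 - 19 = 1 - 38 ≡ 25; y = λ·(19 - 25) - 6 ≡ 19. → (25, 19)
double: tangent at (25, 19): λ = (3·25² + 14)/(2·19) ≡ 29/7. 7⁻¹ ≡ 9 (mod 31) since 7·9 = 63 ≡ 1, so λ ≡ 29·9 ≡ 13.
  x = λ² - 25 - 25 = 169 - 50 ≡ 26; y = λ·(25 - 26) - 19 ≡ 30. → (26, 30)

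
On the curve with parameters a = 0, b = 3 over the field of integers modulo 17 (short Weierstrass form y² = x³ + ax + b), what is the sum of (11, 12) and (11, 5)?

O

The two points share x = 11 and their y-coordinates satisfy 12 + 5 ≡ 0 (mod 17), so they are inverses. Their sum is O.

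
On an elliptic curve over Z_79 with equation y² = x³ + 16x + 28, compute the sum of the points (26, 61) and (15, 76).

(49, 35)

(26, 61) + (15, 76). λ = (76 - 61)/(15 - 26) ≡ 15/68 mod 79. 68⁻¹ ≡ 43 (mod 79), so λ ≡ 13.
  x = λ² - 26 - 15 = 169 - 41 ≡ 49; y = λ·(26 - 49) - 61 ≡ 35. → (49, 35)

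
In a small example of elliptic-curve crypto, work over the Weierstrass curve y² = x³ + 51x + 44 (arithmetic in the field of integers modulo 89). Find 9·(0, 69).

(88, 9)

Write G = (0, 69).
Repeated addition: build up to 9G.
2G: tangent at (0, 69): λ = (3·0² + 51)/(2·69) ≡ 51/49. 49⁻¹ ≡ 20 (mod 89), so λ ≡ 51·20 ≡ 41.
  x = λ² - 0 - 0 = 1681 - 0 ≡ 79; y = λ·(0 - 79) - 69 ≡ 74. → (79, 74)
3G: (79, 74) + (0, 69). λ = (69 - 74)/(0 - 79) ≡ 84/10 mod 89. 10⁻¹ ≡ 9 (mod 89), so λ ≡ 44.
  x = λ² - 79 - 0 = 1936 - 79 ≡ 77; y = λ·(79 - 77) - 74 ≡ 14. → (77, 14)
4G: (77, 14) + (0, 69). λ = (69 - 14)/(0 - 77) ≡ 55/12 mod 89. 12⁻¹ ≡ 52 (mod 89), so λ ≡ 12.
  x = λ² - 77 - 0 = 144 - 77 ≡ 67; y = λ·(77 - 67) - 14 ≡ 17. → (67, 17)
5G: (67, 17) + (0, 69). λ = (69 - 17)/(0 - 67) ≡ 52/22 mod 89. 22⁻¹ ≡ 85 (mod 89), so λ ≡ 59.
  x = λ² - 67 - 0 = 3481 - 67 ≡ 32; y = λ·(67 - 32) - 17 ≡ 1. → (32, 1)
6G: (32, 1) + (0, 69). λ = (69 - 1)/(0 - 32) ≡ 68/57 mod 89. 57⁻¹ ≡ 25 (mod 89) since 57·25 = 1425 ≡ 1, so λ ≡ 9.
  x = λ² - 32 - 0 = 81 - 32 ≡ 49; y = λ·(32 - 49) - 1 ≡ 24. → (49, 24)
7G: (49, 24) + (0, 69). λ = (69 - 24)/(0 - 49) ≡ 45/40 mod 89. 40⁻¹ ≡ 69 (mod 89), so λ ≡ 79.
  x = λ² - 49 - 0 = 6241 - 49 ≡ 51; y = λ·(49 - 51) - 24 ≡ 85. → (51, 85)
8G: (51, 85) + (0, 69). λ = (69 - 85)/(0 - 51) ≡ 73/38 mod 89. 38⁻¹ ≡ 82 (mod 89), so λ ≡ 23.
  x = λ² - 51 - 0 = 529 - 51 ≡ 33; y = λ·(51 - 33) - 85 ≡ 62. → (33, 62)
9G: (33, 62) + (0, 69). λ = (69 - 62)/(0 - 33) ≡ 7/56 mod 89. 56⁻¹ ≡ 62 (mod 89), so λ ≡ 78.
  x = λ² - 33 - 0 = 6084 - 33 ≡ 88; y = λ·(33 - 88) - 62 ≡ 9. → (88, 9)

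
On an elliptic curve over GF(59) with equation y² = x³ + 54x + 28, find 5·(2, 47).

Write P = (2, 47).
Double-and-add on 5 = (101)₂. Start with P = (2, 47) for the leading 1-bit.
double: tangent at (2, 47): λ = (3·2² + 54)/(2·47) ≡ 7/35. 35⁻¹ ≡ 27 (mod 59), so λ ≡ 7·27 ≡ 12.
  x = λ² - 2 - 2 = 144 - 4 ≡ 22; y = λ·(2 - 22) - 47 ≡ 8. → (22, 8)
double: tangent at (22, 8): λ = (3·22² + 54)/(2·8) ≡ 31/16. 16⁻¹ ≡ 48 (mod 59) since 16·48 = 768 ≡ 1, so λ ≡ 31·48 ≡ 13.
  x = λ² - 22 - 22 = 169 - 44 ≡ 7; y = λ·(22 - 7) - 8 ≡ 10. → (7, 10)
add P: (7, 10) + (2, 47). λ = (47 - 10)/(2 - 7) ≡ 37/54 mod 59. 54⁻¹ ≡ 47 (mod 59) since 54·47 = 2538 ≡ 1, so λ ≡ 28.
  x = λ² - 7 - 2 = 784 - 9 ≡ 8; y = λ·(7 - 8) - 10 ≡ 21. → (8, 21)

(8, 21)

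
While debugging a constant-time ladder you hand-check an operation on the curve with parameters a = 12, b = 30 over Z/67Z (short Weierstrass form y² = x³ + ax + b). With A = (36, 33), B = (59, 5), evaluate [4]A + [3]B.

First 4A:
Repeated addition: build up to 4A.
2A: tangent at (36, 33): λ = (3·36² + 12)/(2·33) ≡ 14/66. 66⁻¹ ≡ 66 (mod 67) since 66·66 = 4356 ≡ 1, so λ ≡ 14·66 ≡ 53.
  x = λ² - 36 - 36 = 2809 - 72 ≡ 57; y = λ·(36 - 57) - 33 ≡ 60. → (57, 60)
3A: (57, 60) + (36, 33). λ = (33 - 60)/(36 - 57) ≡ 40/46 mod 67. 46⁻¹ ≡ 51 (mod 67), so λ ≡ 30.
  x = λ² - 57 - 36 = 900 - 93 ≡ 3; y = λ·(57 - 3) - 60 ≡ 19. → (3, 19)
4A: (3, 19) + (36, 33). λ = (33 - 19)/(36 - 3) ≡ 14/33 mod 67. 33⁻¹ ≡ 65 (mod 67), so λ ≡ 39.
  x = λ² - 3 - 36 = 1521 - 39 ≡ 8; y = λ·(3 - 8) - 19 ≡ 54. → (8, 54)
4A = (8, 54).
Next 3B:
Repeated addition: build up to 3B.
2B: tangent at (59, 5): λ = (3·59² + 12)/(2·5) ≡ 3/10. 10⁻¹ ≡ 47 (mod 67), so λ ≡ 3·47 ≡ 7.
  x = λ² - 59 - 59 = 49 - 118 ≡ 65; y = λ·(59 - 65) - 5 ≡ 20. → (65, 20)
3B: (65, 20) + (59, 5). λ = (5 - 20)/(59 - 65) ≡ 52/61 mod 67. 61⁻¹ ≡ 11 (mod 67), so λ ≡ 36.
  x = λ² - 65 - 59 = 1296 - 124 ≡ 33; y = λ·(65 - 33) - 20 ≡ 60. → (33, 60)
3B = (33, 60).
Finally 4A + 3B:
(8, 54) + (33, 60). λ = (60 - 54)/(33 - 8) ≡ 6/25 mod 67. 25⁻¹ ≡ 59 (mod 67), so λ ≡ 19.
  x = λ² - 8 - 33 = 361 - 41 ≡ 52; y = λ·(8 - 52) - 54 ≡ 48. → (52, 48)

(52, 48)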